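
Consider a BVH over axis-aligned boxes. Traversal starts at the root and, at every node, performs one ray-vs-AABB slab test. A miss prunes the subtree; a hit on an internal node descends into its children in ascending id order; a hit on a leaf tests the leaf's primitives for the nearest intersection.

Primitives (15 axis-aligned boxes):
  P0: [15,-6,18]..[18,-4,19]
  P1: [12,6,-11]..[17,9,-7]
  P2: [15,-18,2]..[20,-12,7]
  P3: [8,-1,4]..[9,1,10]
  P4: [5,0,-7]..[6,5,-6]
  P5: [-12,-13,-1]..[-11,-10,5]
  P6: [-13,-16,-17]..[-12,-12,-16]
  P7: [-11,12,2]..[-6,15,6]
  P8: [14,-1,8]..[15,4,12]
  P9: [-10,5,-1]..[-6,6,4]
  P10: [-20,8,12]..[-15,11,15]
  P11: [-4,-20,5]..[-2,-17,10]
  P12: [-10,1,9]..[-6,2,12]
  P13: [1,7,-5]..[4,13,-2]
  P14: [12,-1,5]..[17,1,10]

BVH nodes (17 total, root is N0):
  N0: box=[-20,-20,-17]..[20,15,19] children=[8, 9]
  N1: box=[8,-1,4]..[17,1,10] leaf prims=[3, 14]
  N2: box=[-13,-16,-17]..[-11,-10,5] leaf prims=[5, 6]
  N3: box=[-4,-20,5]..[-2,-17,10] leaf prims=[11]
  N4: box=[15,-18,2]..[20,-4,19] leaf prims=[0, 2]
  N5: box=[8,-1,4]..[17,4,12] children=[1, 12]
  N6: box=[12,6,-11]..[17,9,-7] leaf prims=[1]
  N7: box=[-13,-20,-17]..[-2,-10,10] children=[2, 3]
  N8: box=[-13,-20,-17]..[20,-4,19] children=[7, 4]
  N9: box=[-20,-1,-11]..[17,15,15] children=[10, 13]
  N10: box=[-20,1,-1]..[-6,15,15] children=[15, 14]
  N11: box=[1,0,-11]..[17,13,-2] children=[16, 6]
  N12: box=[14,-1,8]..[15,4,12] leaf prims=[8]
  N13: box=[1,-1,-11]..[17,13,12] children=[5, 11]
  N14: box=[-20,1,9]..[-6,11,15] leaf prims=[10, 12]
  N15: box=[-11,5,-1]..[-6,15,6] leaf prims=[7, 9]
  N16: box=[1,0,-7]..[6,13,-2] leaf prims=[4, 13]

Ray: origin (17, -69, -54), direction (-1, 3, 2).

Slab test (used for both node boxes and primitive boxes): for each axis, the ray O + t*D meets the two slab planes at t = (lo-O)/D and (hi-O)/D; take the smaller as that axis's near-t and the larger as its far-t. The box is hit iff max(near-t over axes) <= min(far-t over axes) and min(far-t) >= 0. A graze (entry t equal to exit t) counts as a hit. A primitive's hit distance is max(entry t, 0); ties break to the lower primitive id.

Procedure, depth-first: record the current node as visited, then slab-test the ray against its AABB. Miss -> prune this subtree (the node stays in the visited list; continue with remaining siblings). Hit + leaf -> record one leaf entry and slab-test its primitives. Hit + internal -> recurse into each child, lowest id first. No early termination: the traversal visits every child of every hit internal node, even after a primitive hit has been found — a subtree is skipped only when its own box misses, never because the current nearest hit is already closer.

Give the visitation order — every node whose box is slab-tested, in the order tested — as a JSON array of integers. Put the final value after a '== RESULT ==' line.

Walk:
N0 x:[-3,37] y:[49/3,28] z:[37/2,73/2] -> hit [37/2,28], descend [8, 9]
  N8 x:[-3,30] y:[49/3,65/3] z:[37/2,73/2] -> hit [37/2,65/3], descend [4, 7]
    N4 x:[-3,2] y:[17,65/3] z:[28,73/2] -> miss, prune
    N7 x:[19,30] y:[49/3,59/3] z:[37/2,32] -> hit [19,59/3], descend [2, 3]
      N2 x:[28,30] y:[53/3,59/3] z:[37/2,59/2] -> miss, prune
      N3 x:[19,21] y:[49/3,52/3] z:[59/2,32] -> miss, prune
  N9 x:[0,37] y:[68/3,28] z:[43/2,69/2] -> hit [68/3,28], descend [10, 13]
    N10 x:[23,37] y:[70/3,28] z:[53/2,69/2] -> hit [53/2,28], descend [14, 15]
      N14 x:[23,37] y:[70/3,80/3] z:[63/2,69/2] -> miss, prune
      N15 x:[23,28] y:[74/3,28] z:[53/2,30] -> hit [53/2,28] leaf, test {P7@t=28, P9(miss)}
    N13 x:[0,16] y:[68/3,82/3] z:[43/2,33] -> miss, prune

Visited [0, 8, 4, 7, 2, 3, 9, 10, 14, 15, 13]. Tests: 11 box, 1 leaf. Nearest: P7.

== RESULT ==
[0, 8, 4, 7, 2, 3, 9, 10, 14, 15, 13]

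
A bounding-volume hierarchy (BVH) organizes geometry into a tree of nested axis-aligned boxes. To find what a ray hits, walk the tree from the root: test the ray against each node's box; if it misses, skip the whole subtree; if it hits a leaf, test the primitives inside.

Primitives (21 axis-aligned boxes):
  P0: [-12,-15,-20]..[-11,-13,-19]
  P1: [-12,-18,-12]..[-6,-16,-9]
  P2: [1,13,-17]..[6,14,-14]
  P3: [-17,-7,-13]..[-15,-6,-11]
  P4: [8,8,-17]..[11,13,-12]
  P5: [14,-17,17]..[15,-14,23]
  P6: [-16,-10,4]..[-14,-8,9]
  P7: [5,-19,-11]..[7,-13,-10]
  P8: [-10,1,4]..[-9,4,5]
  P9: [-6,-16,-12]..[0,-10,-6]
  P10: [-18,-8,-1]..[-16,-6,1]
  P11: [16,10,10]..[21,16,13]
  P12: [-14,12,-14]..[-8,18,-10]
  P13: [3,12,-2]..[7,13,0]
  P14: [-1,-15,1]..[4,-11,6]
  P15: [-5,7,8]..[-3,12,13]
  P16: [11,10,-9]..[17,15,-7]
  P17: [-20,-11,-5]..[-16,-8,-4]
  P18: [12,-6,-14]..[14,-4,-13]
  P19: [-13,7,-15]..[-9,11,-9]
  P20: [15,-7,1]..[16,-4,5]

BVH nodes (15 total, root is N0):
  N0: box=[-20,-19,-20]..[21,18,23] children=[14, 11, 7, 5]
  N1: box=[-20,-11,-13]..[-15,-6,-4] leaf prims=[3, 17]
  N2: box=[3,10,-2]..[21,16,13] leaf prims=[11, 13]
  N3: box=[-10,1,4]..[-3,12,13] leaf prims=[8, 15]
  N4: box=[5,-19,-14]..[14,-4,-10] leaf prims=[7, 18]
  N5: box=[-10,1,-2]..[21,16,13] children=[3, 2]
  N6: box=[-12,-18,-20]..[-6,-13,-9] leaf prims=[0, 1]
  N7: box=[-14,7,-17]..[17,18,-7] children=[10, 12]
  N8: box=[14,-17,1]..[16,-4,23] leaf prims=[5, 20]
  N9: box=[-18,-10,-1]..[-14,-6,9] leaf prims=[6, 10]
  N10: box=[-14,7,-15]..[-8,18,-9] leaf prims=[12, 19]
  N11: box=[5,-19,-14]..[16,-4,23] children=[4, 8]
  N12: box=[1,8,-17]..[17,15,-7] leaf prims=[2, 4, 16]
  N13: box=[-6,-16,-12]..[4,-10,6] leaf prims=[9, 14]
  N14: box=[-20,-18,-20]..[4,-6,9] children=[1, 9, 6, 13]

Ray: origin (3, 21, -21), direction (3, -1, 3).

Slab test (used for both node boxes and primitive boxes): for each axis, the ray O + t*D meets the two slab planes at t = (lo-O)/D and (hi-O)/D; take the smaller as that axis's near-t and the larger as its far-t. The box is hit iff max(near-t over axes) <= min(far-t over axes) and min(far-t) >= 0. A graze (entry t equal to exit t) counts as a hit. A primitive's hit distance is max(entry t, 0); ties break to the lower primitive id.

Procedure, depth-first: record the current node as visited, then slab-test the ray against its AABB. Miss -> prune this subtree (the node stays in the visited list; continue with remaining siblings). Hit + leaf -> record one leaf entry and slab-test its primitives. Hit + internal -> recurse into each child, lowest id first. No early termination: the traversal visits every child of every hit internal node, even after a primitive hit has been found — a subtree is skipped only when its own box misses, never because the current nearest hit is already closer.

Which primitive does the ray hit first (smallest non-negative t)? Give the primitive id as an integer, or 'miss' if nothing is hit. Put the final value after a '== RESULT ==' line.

Trace the traversal:
N0 x:[-23/3,6] y:[3,40] z:[1/3,44/3] -> hit [3,6], descend [5, 7, 11, 14]
  N5 x:[-13/3,6] y:[5,20] z:[19/3,34/3] -> miss, prune
  N7 x:[-17/3,14/3] y:[3,14] z:[4/3,14/3] -> hit [3,14/3], descend [10, 12]
    N10 x:[-17/3,-11/3] y:[3,14] z:[2,4] -> miss, prune
    N12 x:[-2/3,14/3] y:[6,13] z:[4/3,14/3] -> miss, prune
  N11 x:[2/3,13/3] y:[25,40] z:[7/3,44/3] -> miss, prune
  N14 x:[-23/3,1/3] y:[27,39] z:[1/3,10] -> miss, prune

Visited [0, 5, 7, 10, 12, 11, 14]. Tests: 7 box, 0 leaf. Nearest: miss.

== RESULT ==
miss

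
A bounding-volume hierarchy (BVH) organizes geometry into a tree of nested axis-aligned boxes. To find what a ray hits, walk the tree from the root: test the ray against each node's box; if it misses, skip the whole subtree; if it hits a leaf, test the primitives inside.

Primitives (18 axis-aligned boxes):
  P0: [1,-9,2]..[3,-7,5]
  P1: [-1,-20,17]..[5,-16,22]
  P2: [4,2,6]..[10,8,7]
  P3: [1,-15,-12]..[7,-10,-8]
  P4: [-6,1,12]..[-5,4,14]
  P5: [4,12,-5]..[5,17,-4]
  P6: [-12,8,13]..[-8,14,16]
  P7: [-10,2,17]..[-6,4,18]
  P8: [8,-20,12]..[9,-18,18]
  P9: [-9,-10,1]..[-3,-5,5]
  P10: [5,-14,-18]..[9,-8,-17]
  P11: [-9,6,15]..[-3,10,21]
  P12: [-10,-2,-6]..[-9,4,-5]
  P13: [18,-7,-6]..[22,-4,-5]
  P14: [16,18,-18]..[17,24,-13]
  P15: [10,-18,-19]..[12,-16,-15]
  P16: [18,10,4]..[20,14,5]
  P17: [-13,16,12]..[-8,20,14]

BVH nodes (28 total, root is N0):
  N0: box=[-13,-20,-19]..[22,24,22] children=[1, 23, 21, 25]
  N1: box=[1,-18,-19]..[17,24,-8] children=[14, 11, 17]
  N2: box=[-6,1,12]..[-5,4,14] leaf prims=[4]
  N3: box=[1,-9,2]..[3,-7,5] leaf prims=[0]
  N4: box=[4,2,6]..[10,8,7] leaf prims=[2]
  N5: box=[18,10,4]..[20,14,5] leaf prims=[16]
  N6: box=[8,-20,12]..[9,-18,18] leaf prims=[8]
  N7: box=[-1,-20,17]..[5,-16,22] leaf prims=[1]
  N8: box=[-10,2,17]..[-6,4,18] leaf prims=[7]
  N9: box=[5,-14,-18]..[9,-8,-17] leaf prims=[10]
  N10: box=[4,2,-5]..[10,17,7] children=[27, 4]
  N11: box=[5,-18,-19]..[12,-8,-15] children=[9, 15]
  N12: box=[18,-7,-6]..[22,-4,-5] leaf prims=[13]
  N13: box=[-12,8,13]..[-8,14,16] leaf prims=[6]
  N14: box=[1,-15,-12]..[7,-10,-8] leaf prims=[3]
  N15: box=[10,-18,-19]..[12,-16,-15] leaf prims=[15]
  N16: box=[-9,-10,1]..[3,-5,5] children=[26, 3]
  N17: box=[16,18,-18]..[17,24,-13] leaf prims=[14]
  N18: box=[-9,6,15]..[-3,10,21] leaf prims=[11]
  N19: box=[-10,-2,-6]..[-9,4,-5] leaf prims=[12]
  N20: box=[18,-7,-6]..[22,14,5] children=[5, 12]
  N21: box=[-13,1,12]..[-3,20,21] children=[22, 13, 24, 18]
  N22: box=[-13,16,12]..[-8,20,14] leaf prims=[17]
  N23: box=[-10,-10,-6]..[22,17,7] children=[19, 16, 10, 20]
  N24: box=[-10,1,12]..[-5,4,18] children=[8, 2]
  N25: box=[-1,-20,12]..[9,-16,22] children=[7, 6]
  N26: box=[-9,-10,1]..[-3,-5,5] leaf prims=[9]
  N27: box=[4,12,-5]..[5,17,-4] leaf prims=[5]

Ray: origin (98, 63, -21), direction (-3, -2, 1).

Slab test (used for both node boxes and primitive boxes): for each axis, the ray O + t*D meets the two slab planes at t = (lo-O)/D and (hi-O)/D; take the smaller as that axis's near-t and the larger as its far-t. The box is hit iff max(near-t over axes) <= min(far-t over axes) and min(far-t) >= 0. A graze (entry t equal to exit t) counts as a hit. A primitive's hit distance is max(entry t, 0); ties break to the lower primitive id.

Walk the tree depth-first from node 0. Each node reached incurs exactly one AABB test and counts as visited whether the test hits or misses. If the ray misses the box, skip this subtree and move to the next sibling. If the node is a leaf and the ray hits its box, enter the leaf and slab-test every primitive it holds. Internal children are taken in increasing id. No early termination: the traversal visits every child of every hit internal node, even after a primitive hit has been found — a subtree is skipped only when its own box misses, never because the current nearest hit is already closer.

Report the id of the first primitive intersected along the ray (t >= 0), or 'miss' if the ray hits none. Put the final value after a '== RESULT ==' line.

Walk:
N0 x:[76/3,37] y:[39/2,83/2] z:[2,43] -> hit [76/3,37], descend [1, 21, 23, 25]
  N1 x:[27,97/3] y:[39/2,81/2] z:[2,13] -> miss, prune
  N21 x:[101/3,37] y:[43/2,31] z:[33,42] -> miss, prune
  N23 x:[76/3,36] y:[23,73/2] z:[15,28] -> hit [76/3,28], descend [10, 16, 19, 20]
    N10 x:[88/3,94/3] y:[23,61/2] z:[16,28] -> miss, prune
    N16 x:[95/3,107/3] y:[34,73/2] z:[22,26] -> miss, prune
    N19 x:[107/3,36] y:[59/2,65/2] z:[15,16] -> miss, prune
    N20 x:[76/3,80/3] y:[49/2,35] z:[15,26] -> hit [76/3,26], descend [5, 12]
      N5 x:[26,80/3] y:[49/2,53/2] z:[25,26] -> hit [26,26] leaf, test {P16@t=26}
      N12 x:[76/3,80/3] y:[67/2,35] z:[15,16] -> miss, prune
  N25 x:[89/3,33] y:[79/2,83/2] z:[33,43] -> miss, prune

Summary -> nodes [0, 1, 21, 23, 10, 16, 19, 20, 5, 12, 25]; box-tests=11; leaf-entries=1; first=P16

== RESULT ==
16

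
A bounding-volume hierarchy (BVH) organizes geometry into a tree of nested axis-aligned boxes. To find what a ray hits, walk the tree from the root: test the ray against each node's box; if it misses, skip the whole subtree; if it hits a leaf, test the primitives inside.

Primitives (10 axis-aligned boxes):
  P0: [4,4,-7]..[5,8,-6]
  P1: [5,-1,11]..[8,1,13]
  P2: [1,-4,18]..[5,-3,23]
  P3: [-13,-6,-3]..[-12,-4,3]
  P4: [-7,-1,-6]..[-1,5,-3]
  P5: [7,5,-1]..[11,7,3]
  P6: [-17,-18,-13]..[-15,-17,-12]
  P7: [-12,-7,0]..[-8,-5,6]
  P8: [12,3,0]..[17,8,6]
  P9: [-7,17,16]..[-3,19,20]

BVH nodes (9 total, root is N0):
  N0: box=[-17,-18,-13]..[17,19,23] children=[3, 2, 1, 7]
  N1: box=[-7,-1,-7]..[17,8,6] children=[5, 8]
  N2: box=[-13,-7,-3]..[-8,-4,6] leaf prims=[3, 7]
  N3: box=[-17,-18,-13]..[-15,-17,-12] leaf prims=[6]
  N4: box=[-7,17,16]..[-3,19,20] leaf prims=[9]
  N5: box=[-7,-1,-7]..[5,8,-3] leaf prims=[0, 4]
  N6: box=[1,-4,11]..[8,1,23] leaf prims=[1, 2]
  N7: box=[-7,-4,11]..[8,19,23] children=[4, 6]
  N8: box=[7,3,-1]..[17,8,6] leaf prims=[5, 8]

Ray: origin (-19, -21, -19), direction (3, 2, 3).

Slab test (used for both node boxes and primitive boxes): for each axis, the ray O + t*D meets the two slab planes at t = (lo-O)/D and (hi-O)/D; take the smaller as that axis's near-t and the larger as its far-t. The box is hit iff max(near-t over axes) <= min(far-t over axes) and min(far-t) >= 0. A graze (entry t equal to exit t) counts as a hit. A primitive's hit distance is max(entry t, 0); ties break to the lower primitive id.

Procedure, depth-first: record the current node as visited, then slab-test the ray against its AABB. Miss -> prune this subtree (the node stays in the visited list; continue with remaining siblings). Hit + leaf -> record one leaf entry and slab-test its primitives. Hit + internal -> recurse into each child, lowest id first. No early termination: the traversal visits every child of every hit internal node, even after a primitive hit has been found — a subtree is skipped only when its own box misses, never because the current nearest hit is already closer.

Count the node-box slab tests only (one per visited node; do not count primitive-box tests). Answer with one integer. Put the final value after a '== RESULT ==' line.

Trace the traversal:
N0 x:[2/3,12] y:[3/2,20] z:[2,14] -> hit [2,12], descend [1, 2, 3, 7]
  N1 x:[4,12] y:[10,29/2] z:[4,25/3] -> miss, prune
  N2 x:[2,11/3] y:[7,17/2] z:[16/3,25/3] -> miss, prune
  N3 x:[2/3,4/3] y:[3/2,2] z:[2,7/3] -> miss, prune
  N7 x:[4,9] y:[17/2,20] z:[10,14] -> miss, prune

Visited [0, 1, 2, 3, 7]. Tests: 5 box, 0 leaf. Nearest: miss.

== RESULT ==
5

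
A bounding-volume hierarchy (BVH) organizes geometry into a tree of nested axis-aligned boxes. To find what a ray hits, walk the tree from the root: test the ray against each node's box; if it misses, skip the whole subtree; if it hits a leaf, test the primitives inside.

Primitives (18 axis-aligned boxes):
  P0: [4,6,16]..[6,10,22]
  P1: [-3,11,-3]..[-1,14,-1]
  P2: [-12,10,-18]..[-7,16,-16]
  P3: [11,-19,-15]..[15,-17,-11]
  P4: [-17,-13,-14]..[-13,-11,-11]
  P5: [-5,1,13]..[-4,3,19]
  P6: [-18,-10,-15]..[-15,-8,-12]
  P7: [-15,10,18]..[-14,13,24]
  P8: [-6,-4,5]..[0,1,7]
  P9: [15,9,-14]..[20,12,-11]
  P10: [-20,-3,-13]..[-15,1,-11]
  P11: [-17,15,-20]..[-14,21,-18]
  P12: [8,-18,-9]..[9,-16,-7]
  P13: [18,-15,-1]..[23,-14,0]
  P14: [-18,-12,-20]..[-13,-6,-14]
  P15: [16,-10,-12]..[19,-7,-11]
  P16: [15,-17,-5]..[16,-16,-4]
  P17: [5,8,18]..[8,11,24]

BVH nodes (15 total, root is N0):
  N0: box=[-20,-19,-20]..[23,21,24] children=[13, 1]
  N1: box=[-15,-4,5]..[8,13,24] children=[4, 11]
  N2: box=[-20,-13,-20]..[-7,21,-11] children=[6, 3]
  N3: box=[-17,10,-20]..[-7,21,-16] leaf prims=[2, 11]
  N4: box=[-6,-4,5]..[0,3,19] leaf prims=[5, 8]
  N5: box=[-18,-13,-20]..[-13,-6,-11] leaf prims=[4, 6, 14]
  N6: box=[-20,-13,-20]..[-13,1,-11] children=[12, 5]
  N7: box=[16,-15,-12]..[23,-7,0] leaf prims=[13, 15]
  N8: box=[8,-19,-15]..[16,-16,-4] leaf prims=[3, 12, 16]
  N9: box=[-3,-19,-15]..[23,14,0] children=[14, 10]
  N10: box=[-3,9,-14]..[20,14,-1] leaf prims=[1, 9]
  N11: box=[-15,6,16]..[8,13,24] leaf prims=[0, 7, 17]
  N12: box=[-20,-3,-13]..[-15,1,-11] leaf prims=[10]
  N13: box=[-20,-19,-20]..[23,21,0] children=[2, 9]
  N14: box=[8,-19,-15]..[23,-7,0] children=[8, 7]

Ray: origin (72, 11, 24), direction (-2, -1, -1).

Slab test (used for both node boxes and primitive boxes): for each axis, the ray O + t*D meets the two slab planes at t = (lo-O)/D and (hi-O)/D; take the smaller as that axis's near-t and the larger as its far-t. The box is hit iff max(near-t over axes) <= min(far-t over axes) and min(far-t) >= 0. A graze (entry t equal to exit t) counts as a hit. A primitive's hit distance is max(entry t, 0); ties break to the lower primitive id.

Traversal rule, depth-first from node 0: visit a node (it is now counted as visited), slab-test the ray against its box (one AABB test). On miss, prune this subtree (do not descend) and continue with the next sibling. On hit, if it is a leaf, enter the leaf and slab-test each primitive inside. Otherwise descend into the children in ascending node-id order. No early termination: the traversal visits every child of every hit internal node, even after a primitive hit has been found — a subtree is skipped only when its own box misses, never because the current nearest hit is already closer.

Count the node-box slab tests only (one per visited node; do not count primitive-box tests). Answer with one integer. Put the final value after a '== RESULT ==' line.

Trace the traversal:
N0 x:[49/2,46] y:[-10,30] z:[0,44] -> hit [49/2,30], descend [1, 13]
  N1 x:[32,87/2] y:[-2,15] z:[0,19] -> miss, prune
  N13 x:[49/2,46] y:[-10,30] z:[24,44] -> hit [49/2,30], descend [2, 9]
    N2 x:[79/2,46] y:[-10,24] z:[35,44] -> miss, prune
    N9 x:[49/2,75/2] y:[-3,30] z:[24,39] -> hit [49/2,30], descend [10, 14]
      N10 x:[26,75/2] y:[-3,2] z:[25,38] -> miss, prune
      N14 x:[49/2,32] y:[18,30] z:[24,39] -> hit [49/2,30], descend [7, 8]
        N7 x:[49/2,28] y:[18,26] z:[24,36] -> hit [49/2,26] leaf, test {P13@t=25, P15(miss)}
        N8 x:[28,32] y:[27,30] z:[28,39] -> hit [28,30] leaf, test {P3(miss), P12(miss), P16@t=28}

Visited [0, 1, 13, 2, 9, 10, 14, 7, 8]. Tests: 9 box, 2 leaf. Nearest: P13.

== RESULT ==
9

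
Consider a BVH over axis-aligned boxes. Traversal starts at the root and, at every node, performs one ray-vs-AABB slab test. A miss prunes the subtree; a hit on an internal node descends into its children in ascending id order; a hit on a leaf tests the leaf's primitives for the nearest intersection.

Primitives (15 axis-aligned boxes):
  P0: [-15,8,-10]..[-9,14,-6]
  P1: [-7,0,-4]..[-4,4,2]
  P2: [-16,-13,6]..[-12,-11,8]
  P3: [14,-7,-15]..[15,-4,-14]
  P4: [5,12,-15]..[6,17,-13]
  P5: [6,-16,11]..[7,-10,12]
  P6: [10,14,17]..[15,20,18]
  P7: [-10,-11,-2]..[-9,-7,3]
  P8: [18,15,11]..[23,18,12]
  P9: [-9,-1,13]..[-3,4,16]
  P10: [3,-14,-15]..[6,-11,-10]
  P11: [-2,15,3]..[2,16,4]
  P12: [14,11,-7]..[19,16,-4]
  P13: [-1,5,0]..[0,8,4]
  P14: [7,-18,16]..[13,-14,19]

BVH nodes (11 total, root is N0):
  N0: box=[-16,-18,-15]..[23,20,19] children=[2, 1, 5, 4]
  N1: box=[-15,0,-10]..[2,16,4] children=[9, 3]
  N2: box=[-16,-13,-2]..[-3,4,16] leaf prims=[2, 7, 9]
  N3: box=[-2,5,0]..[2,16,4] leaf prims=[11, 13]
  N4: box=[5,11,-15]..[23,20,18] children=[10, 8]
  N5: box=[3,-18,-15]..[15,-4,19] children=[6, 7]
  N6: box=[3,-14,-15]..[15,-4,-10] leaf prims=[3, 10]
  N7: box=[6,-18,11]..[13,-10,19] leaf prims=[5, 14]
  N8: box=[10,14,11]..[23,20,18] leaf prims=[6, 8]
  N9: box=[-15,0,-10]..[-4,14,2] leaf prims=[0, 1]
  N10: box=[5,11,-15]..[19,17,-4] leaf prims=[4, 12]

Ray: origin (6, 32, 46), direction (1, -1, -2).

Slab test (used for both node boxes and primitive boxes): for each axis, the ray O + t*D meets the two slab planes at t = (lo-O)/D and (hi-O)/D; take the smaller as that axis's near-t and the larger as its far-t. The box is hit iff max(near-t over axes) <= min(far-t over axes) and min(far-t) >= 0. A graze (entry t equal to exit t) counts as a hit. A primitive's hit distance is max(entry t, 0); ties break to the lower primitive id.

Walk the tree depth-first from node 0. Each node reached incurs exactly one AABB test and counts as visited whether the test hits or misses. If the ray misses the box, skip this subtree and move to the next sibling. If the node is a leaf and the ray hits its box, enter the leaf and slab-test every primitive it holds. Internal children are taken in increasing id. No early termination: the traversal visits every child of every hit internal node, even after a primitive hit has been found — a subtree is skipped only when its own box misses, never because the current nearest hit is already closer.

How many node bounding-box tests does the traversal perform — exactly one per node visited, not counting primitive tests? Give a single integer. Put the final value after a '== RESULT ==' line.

Traverse from the root:
N0 x:[-22,17] y:[12,50] z:[27/2,61/2] -> hit [27/2,17], descend [1, 2, 4, 5]
  N1 x:[-21,-4] y:[16,32] z:[21,28] -> miss, prune
  N2 x:[-22,-9] y:[28,45] z:[15,24] -> miss, prune
  N4 x:[-1,17] y:[12,21] z:[14,61/2] -> hit [14,17], descend [8, 10]
    N8 x:[4,17] y:[12,18] z:[14,35/2] -> hit [14,17] leaf, test {P6(miss), P8@t=17}
    N10 x:[-1,13] y:[15,21] z:[25,61/2] -> miss, prune
  N5 x:[-3,9] y:[36,50] z:[27/2,61/2] -> miss, prune

order=[0, 1, 2, 4, 8, 10, 5]  |boxes|=7  |leaves|=1  hit=P8

== RESULT ==
7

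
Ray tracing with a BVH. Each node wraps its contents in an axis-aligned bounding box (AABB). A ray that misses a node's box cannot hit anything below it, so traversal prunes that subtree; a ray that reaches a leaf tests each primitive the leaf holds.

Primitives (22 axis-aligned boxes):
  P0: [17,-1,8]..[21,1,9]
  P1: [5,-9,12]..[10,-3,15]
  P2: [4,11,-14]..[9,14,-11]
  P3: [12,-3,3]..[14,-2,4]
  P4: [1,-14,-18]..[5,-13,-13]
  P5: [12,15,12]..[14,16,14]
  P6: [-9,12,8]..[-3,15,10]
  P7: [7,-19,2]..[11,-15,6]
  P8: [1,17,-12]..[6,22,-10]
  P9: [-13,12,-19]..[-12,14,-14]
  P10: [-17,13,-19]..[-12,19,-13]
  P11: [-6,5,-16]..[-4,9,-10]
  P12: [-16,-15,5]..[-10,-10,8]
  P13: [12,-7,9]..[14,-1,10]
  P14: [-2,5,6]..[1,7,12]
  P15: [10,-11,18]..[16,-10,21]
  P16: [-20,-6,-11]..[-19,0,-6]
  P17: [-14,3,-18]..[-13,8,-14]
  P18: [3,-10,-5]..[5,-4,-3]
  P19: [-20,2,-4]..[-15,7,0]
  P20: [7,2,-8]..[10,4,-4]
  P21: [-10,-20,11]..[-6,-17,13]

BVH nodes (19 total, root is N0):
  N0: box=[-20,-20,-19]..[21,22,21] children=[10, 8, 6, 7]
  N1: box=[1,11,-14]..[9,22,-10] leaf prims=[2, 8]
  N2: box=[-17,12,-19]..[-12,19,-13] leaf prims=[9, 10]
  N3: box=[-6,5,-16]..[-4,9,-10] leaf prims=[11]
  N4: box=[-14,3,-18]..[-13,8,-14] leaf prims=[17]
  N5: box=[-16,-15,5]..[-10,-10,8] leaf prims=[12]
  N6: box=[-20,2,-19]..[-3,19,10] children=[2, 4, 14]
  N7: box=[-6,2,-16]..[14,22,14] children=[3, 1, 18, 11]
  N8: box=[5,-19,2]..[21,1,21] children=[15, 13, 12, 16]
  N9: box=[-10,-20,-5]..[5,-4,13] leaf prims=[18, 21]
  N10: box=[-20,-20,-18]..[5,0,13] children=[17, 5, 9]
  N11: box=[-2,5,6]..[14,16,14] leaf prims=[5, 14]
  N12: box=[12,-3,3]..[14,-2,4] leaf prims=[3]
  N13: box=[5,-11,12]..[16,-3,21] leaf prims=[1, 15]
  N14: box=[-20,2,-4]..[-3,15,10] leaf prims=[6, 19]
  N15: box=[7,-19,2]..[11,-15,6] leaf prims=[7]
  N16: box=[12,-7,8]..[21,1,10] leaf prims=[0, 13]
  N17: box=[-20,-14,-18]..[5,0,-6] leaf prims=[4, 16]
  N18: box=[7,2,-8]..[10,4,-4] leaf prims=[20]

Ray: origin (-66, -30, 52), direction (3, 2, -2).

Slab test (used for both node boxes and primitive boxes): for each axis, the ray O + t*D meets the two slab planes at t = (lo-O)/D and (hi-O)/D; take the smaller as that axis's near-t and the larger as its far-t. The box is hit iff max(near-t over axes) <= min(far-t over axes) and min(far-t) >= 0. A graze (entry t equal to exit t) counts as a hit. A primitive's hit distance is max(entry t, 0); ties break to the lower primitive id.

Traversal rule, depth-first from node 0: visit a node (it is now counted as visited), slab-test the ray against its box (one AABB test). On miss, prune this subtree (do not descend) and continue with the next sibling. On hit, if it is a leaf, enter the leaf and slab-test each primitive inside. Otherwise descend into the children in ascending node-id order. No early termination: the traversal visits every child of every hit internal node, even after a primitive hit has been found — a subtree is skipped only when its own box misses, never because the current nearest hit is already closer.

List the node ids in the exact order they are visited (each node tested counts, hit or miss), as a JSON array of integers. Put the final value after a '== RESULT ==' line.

Traverse from the root:
N0 x:[46/3,29] y:[5,26] z:[31/2,71/2] -> hit [31/2,26], descend [6, 7, 8, 10]
  N6 x:[46/3,21] y:[16,49/2] z:[21,71/2] -> hit [21,21], descend [2, 4, 14]
    N2 x:[49/3,18] y:[21,49/2] z:[65/2,71/2] -> miss, prune
    N4 x:[52/3,53/3] y:[33/2,19] z:[33,35] -> miss, prune
    N14 x:[46/3,21] y:[16,45/2] z:[21,28] -> hit [21,21] leaf, test {P6@t=21, P19(miss)}
  N7 x:[20,80/3] y:[16,26] z:[19,34] -> hit [20,26], descend [1, 3, 11, 18]
    N1 x:[67/3,25] y:[41/2,26] z:[31,33] -> miss, prune
    N3 x:[20,62/3] y:[35/2,39/2] z:[31,34] -> miss, prune
    N11 x:[64/3,80/3] y:[35/2,23] z:[19,23] -> hit [64/3,23] leaf, test {P5(miss), P14(miss)}
    N18 x:[73/3,76/3] y:[16,17] z:[28,30] -> miss, prune
  N8 x:[71/3,29] y:[11/2,31/2] z:[31/2,25] -> miss, prune
  N10 x:[46/3,71/3] y:[5,15] z:[39/2,35] -> miss, prune

order=[0, 6, 2, 4, 14, 7, 1, 3, 11, 18, 8, 10]  |boxes|=12  |leaves|=2  hit=P6

== RESULT ==
[0, 6, 2, 4, 14, 7, 1, 3, 11, 18, 8, 10]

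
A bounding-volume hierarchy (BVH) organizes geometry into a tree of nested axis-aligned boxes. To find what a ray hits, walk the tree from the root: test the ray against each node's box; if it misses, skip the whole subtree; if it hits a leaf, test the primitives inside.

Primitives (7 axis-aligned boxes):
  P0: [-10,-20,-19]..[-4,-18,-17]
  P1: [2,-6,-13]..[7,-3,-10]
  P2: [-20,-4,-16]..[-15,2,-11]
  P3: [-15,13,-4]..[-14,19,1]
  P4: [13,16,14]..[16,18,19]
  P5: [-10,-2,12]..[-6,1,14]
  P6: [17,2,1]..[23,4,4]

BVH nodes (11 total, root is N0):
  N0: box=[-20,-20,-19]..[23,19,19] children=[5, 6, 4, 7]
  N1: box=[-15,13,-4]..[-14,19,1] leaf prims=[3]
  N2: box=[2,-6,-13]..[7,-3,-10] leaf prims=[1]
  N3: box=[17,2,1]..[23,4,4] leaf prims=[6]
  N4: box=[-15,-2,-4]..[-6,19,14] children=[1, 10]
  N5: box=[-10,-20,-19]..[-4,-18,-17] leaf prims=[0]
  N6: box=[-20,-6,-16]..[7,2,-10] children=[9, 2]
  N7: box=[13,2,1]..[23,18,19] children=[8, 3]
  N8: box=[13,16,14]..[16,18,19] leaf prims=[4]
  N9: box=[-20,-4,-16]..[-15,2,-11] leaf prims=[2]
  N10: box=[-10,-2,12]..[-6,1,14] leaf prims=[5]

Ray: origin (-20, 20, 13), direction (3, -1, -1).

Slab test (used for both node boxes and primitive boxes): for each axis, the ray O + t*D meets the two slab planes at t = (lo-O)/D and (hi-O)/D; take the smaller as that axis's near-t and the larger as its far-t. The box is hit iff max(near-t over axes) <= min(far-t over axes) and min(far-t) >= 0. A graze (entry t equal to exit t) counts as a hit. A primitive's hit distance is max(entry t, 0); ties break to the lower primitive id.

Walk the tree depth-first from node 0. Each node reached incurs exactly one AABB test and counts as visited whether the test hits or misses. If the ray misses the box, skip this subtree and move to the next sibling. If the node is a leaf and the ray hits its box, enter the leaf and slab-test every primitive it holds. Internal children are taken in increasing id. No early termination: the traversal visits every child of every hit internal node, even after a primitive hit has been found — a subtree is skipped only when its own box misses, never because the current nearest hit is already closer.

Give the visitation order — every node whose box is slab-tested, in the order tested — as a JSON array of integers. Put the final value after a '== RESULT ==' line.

Walk:
N0 x:[0,43/3] y:[1,40] z:[-6,32] -> hit [1,43/3], descend [4, 5, 6, 7]
  N4 x:[5/3,14/3] y:[1,22] z:[-1,17] -> hit [5/3,14/3], descend [1, 10]
    N1 x:[5/3,2] y:[1,7] z:[12,17] -> miss, prune
    N10 x:[10/3,14/3] y:[19,22] z:[-1,1] -> miss, prune
  N5 x:[10/3,16/3] y:[38,40] z:[30,32] -> miss, prune
  N6 x:[0,9] y:[18,26] z:[23,29] -> miss, prune
  N7 x:[11,43/3] y:[2,18] z:[-6,12] -> hit [11,12], descend [3, 8]
    N3 x:[37/3,43/3] y:[16,18] z:[9,12] -> miss, prune
    N8 x:[11,12] y:[2,4] z:[-6,-1] -> miss, prune

order=[0, 4, 1, 10, 5, 6, 7, 3, 8]  |boxes|=9  |leaves|=0  hit=miss

== RESULT ==
[0, 4, 1, 10, 5, 6, 7, 3, 8]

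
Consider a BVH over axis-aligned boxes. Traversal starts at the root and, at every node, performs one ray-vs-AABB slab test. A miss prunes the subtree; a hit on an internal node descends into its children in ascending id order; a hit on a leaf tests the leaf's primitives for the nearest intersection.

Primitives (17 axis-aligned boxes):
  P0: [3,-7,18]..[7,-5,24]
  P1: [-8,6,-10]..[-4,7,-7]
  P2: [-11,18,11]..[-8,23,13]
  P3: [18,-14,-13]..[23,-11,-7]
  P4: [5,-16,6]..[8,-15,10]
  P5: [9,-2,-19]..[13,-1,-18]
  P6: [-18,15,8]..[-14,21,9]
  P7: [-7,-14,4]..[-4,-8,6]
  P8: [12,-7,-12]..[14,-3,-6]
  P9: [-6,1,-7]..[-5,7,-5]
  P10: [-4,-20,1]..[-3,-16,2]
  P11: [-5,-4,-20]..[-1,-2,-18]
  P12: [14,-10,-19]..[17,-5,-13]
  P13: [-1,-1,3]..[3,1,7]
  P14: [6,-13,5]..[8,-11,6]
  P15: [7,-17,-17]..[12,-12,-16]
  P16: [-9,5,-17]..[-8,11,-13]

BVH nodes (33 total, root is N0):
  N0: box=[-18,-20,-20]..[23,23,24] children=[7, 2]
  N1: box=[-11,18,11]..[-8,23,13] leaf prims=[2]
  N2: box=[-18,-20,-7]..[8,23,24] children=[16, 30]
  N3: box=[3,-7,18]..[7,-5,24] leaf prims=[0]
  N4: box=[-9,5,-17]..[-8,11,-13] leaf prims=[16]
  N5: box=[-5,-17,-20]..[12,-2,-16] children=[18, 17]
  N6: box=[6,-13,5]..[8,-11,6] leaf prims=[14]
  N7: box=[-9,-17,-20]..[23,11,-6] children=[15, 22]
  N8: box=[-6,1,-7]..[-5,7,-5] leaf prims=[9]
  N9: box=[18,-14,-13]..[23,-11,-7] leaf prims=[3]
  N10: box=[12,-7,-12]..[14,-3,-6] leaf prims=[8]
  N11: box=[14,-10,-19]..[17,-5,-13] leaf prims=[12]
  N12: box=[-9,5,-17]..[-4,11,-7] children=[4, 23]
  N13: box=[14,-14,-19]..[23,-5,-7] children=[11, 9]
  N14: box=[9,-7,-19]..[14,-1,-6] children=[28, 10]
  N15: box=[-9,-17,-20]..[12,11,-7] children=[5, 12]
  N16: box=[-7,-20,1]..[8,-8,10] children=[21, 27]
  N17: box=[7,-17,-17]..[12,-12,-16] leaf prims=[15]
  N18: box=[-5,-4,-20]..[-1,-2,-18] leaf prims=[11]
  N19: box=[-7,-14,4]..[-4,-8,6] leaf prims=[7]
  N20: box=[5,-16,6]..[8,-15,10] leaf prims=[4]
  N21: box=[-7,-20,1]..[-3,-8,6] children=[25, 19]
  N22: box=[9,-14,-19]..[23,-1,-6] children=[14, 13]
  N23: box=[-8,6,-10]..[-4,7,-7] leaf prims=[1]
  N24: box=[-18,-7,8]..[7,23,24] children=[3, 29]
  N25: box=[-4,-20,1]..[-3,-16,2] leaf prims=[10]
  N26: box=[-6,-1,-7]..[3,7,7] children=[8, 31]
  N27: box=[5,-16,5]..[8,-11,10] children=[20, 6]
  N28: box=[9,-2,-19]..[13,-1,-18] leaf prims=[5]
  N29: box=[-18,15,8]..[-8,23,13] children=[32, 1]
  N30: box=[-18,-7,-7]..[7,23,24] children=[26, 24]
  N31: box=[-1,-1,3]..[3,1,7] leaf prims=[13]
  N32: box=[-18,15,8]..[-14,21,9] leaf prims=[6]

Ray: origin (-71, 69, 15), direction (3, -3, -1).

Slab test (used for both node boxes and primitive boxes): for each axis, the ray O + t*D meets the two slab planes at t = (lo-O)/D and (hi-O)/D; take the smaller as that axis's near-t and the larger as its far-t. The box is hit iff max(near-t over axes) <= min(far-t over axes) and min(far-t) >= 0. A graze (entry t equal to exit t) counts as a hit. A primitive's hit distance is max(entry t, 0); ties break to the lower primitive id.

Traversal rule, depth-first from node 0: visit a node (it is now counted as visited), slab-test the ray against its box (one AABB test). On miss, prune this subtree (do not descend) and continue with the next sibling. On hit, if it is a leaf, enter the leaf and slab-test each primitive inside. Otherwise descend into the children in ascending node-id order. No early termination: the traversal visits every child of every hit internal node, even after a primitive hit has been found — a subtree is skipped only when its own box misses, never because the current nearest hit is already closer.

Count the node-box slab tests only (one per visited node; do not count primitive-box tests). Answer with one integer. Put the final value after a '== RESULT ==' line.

Trace the traversal:
N0 x:[53/3,94/3] y:[46/3,89/3] z:[-9,35] -> hit [53/3,89/3], descend [2, 7]
  N2 x:[53/3,79/3] y:[46/3,89/3] z:[-9,22] -> hit [53/3,22], descend [16, 30]
    N16 x:[64/3,79/3] y:[77/3,89/3] z:[5,14] -> miss, prune
    N30 x:[53/3,26] y:[46/3,76/3] z:[-9,22] -> hit [53/3,22], descend [24, 26]
      N24 x:[53/3,26] y:[46/3,76/3] z:[-9,7] -> miss, prune
      N26 x:[65/3,74/3] y:[62/3,70/3] z:[8,22] -> hit [65/3,22], descend [8, 31]
        N8 x:[65/3,22] y:[62/3,68/3] z:[20,22] -> hit [65/3,22] leaf, test {P9@t=65/3}
        N31 x:[70/3,74/3] y:[68/3,70/3] z:[8,12] -> miss, prune
  N7 x:[62/3,94/3] y:[58/3,86/3] z:[21,35] -> hit [21,86/3], descend [15, 22]
    N15 x:[62/3,83/3] y:[58/3,86/3] z:[22,35] -> hit [22,83/3], descend [5, 12]
      N5 x:[22,83/3] y:[71/3,86/3] z:[31,35] -> miss, prune
      N12 x:[62/3,67/3] y:[58/3,64/3] z:[22,32] -> miss, prune
    N22 x:[80/3,94/3] y:[70/3,83/3] z:[21,34] -> hit [80/3,83/3], descend [13, 14]
      N13 x:[85/3,94/3] y:[74/3,83/3] z:[22,34] -> miss, prune
      N14 x:[80/3,85/3] y:[70/3,76/3] z:[21,34] -> miss, prune

Summary -> nodes [0, 2, 16, 30, 24, 26, 8, 31, 7, 15, 5, 12, 22, 13, 14]; box-tests=15; leaf-entries=1; first=P9

== RESULT ==
15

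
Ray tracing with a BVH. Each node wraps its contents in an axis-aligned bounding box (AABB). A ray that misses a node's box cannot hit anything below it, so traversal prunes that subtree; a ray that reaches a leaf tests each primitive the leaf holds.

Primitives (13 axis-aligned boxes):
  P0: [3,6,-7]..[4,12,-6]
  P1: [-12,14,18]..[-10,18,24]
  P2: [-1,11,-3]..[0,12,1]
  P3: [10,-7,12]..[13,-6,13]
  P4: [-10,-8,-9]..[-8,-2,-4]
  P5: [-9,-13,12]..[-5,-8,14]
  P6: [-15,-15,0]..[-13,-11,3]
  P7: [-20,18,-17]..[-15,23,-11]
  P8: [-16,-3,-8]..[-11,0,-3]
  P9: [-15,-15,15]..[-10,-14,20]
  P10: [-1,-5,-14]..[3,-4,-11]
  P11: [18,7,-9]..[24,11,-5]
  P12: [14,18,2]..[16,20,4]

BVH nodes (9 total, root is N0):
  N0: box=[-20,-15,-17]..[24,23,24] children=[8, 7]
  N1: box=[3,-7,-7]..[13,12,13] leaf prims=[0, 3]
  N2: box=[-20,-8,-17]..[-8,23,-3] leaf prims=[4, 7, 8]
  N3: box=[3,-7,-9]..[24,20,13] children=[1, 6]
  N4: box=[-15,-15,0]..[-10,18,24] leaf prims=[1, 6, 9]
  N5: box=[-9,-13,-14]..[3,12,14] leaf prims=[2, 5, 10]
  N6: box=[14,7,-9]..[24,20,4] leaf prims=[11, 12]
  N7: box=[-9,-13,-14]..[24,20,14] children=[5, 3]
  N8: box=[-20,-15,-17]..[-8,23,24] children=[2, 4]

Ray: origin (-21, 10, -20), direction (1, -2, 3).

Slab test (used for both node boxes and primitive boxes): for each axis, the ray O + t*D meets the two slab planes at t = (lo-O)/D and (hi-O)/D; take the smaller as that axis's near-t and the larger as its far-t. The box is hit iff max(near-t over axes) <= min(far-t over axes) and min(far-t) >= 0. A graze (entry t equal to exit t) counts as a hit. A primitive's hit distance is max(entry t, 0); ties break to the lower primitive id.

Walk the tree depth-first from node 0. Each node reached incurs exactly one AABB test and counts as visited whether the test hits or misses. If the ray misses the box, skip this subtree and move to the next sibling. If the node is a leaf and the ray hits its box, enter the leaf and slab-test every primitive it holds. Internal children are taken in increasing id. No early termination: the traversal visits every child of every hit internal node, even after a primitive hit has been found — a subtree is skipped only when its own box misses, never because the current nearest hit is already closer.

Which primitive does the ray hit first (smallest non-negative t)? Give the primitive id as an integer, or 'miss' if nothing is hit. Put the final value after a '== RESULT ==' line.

Traverse from the root:
N0 x:[1,45] y:[-13/2,25/2] z:[1,44/3] -> hit [1,25/2], descend [7, 8]
  N7 x:[12,45] y:[-5,23/2] z:[2,34/3] -> miss, prune
  N8 x:[1,13] y:[-13/2,25/2] z:[1,44/3] -> hit [1,25/2], descend [2, 4]
    N2 x:[1,13] y:[-13/2,9] z:[1,17/3] -> hit [1,17/3] leaf, test {P4(miss), P7(miss), P8@t=5}
    N4 x:[6,11] y:[-4,25/2] z:[20/3,44/3] -> hit [20/3,11] leaf, test {P1(miss), P6(miss), P9(miss)}

order=[0, 7, 8, 2, 4]  |boxes|=5  |leaves|=2  hit=P8

== RESULT ==
8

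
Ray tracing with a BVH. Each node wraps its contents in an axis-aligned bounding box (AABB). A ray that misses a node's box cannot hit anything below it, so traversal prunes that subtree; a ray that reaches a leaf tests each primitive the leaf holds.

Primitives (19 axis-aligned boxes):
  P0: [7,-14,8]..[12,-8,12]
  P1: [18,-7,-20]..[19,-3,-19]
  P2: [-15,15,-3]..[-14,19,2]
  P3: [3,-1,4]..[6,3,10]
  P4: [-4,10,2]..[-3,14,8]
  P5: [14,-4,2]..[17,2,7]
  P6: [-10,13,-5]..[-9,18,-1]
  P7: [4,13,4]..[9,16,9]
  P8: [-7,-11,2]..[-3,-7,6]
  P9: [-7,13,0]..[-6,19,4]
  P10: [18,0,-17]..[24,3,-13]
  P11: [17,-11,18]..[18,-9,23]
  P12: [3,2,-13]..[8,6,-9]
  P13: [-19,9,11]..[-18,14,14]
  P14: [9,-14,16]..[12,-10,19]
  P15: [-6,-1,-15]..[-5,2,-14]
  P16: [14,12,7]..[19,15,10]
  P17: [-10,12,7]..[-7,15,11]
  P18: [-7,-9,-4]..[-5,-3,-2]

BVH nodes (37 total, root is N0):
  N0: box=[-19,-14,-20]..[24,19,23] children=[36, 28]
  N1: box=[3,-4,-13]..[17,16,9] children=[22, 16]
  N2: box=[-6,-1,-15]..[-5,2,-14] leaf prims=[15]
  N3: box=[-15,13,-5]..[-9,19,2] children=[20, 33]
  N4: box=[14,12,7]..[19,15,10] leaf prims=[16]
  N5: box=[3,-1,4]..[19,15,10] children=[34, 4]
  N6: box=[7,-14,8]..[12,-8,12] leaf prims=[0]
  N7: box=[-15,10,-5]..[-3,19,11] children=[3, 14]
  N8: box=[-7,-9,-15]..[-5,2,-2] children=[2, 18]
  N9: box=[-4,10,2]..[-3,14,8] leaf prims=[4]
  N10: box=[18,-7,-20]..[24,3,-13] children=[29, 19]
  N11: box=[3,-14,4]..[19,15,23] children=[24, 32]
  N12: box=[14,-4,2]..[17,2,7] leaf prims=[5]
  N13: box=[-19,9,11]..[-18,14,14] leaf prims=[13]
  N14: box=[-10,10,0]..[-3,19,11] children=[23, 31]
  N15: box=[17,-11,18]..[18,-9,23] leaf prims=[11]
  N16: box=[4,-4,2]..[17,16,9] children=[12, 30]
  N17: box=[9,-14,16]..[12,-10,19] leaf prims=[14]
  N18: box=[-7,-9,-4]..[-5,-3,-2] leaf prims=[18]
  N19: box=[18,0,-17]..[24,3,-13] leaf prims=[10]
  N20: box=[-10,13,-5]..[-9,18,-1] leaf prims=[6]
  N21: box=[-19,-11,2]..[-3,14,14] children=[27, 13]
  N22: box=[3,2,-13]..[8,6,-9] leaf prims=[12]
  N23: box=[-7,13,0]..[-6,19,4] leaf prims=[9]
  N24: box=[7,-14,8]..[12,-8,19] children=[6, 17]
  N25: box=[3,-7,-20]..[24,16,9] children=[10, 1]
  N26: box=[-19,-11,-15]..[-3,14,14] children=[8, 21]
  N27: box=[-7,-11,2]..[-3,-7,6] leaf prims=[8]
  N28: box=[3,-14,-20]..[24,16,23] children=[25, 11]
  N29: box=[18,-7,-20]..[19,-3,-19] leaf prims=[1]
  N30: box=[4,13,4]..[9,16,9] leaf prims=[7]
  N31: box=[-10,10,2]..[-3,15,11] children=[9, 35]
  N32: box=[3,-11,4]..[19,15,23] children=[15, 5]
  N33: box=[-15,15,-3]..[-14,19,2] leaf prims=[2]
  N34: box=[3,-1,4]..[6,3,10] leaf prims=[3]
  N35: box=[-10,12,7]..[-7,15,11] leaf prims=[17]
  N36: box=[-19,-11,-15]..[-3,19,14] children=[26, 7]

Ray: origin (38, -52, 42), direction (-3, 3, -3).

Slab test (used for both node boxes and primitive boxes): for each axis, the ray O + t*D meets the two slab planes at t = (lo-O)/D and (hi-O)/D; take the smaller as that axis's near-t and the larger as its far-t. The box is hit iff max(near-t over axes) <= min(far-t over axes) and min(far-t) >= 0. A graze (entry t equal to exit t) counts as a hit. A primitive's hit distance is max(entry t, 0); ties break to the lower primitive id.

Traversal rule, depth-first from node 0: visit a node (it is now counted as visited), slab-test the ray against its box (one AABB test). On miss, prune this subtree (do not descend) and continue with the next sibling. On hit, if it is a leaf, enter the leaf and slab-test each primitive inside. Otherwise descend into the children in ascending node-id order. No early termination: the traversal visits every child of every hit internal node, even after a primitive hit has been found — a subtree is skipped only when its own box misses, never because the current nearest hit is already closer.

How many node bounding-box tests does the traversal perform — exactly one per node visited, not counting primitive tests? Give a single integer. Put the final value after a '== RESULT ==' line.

Trace the traversal:
N0 x:[14/3,19] y:[38/3,71/3] z:[19/3,62/3] -> hit [38/3,19], descend [28, 36]
  N28 x:[14/3,35/3] y:[38/3,68/3] z:[19/3,62/3] -> miss, prune
  N36 x:[41/3,19] y:[41/3,71/3] z:[28/3,19] -> hit [41/3,19], descend [7, 26]
    N7 x:[41/3,53/3] y:[62/3,71/3] z:[31/3,47/3] -> miss, prune
    N26 x:[41/3,19] y:[41/3,22] z:[28/3,19] -> hit [41/3,19], descend [8, 21]
      N8 x:[43/3,15] y:[43/3,18] z:[44/3,19] -> hit [44/3,15], descend [2, 18]
        N2 x:[43/3,44/3] y:[17,18] z:[56/3,19] -> miss, prune
        N18 x:[43/3,15] y:[43/3,49/3] z:[44/3,46/3] -> hit [44/3,15] leaf, test {P18@t=44/3}
      N21 x:[41/3,19] y:[41/3,22] z:[28/3,40/3] -> miss, prune

9 AABB tests over nodes [0, 28, 36, 7, 26, 8, 2, 18, 21]; 1 leaf entered; closest P18.

== RESULT ==
9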